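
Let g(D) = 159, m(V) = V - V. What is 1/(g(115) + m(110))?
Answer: 1/159 ≈ 0.0062893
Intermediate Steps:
m(V) = 0
1/(g(115) + m(110)) = 1/(159 + 0) = 1/159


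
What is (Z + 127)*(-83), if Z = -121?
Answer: -498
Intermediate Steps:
(Z + 127)*(-83) = (-121 + 127)*(-83) = 6*(-83) = -498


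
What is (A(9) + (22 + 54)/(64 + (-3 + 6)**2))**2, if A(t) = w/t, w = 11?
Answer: 2211169/431649 ≈ 5.1226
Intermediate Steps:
A(t) = 11/t
(A(9) + (22 + 54)/(64 + (-3 + 6)**2))**2 = (11/9 + (22 + 54)/(64 + (-3 + 6)**2))**2 = (11*(1/9) + 76/(64 + 3**2))**2 = (11/9 + 76/(64 + 9))**2 = (11/9 + 76/73)**2 = (1487/657)**2 = 2211169/431649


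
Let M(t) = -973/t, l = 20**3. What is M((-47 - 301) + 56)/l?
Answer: 973/2336000 ≈ 0.00041652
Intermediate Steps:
l = 8000
M((-47 - 301) + 56)/l = -973/((-47 - 301) + 56)/8000 = -973/(-348 + 56)*(1/8000) = -973/(-292)*(1/8000) = -973*(-1/292)*(1/8000) = (973/292)*(1/8000) = 973/2336000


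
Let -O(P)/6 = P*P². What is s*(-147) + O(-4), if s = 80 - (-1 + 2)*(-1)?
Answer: -11523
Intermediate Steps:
s = 81 (s = 80 - (-1) = 80 - 1*(-1) = 80 + 1 = 81)
O(P) = -6*P³ (O(P) = -6*P*P² = -6*P³)
s*(-147) + O(-4) = 81*(-147) - 6*(-4)³ = -11907 - 6*(-64) = -11907 + 384 = -11523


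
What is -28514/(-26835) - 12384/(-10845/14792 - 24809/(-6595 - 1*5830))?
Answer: -61071523299540058/6231774056505 ≈ -9800.0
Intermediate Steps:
-28514/(-26835) - 12384/(-10845/14792 - 24809/(-6595 - 1*5830)) = -28514*(-1/26835) - 12384/(-10845*1/14792 - 24809/(-6595 - 5830)) = 28514/26835 - 12384/(-10845/14792 - 24809/(-12425)) = 28514/26835 - 12384/(-10845/14792 - 24809*(-1/12425)) = 28514/26835 - 12384/(-10845/14792 + 24809/12425) = 28514/26835 - 12384/232225603/183790600 = 28514/26835 - 12384*183790600/232225603 = 28514/26835 - 2276062790400/232225603 = -61071523299540058/6231774056505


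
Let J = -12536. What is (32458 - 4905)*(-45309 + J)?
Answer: -1593803285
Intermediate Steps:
(32458 - 4905)*(-45309 + J) = (32458 - 4905)*(-45309 - 12536) = 27553*(-57845) = -1593803285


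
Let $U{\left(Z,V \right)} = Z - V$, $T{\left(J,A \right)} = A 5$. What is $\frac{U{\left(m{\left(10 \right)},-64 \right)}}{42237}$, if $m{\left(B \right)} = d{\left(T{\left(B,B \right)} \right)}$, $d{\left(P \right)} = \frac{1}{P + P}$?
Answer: $\frac{6401}{4223700} \approx 0.0015155$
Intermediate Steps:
$T{\left(J,A \right)} = 5 A$
$d{\left(P \right)} = \frac{1}{2 P}$
$m{\left(B \right)} = \frac{1}{10 B}$ ($m{\left(B \right)} = \frac{1}{2 \cdot 5 B} = \frac{\frac{1}{5} \frac{1}{B}}{2} = \frac{1}{10 B}$)
$\frac{U{\left(m{\left(10 \right)},-64 \right)}}{42237} = \frac{\frac{1}{10 \cdot 10} - -64}{42237} = \left(\frac{1}{10} \cdot \frac{1}{10} + 64\right) \frac{1}{42237} = \left(\frac{1}{100} + 64\right) \frac{1}{42237} = \frac{6401}{100} \cdot \frac{1}{42237} = \frac{6401}{4223700}$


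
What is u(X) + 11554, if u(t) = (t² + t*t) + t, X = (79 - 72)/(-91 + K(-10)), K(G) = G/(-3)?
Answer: 799173985/69169 ≈ 11554.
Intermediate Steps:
K(G) = -G/3 (K(G) = G*(-⅓) = -G/3)
X = -21/263 (X = (79 - 72)/(-91 - ⅓*(-10)) = 7/(-91 + 10/3) = 7/(-263/3) = 7*(-3/263) = -21/263 ≈ -0.079848)
u(t) = t + 2*t² (u(t) = (t² + t²) + t = 2*t² + t = t + 2*t²)
u(X) + 11554 = -21*(1 + 2*(-21/263))/263 + 11554 = -21*(1 - 42/263)/263 + 11554 = -21/263*221/263 + 11554 = -4641/69169 + 11554 = 799173985/69169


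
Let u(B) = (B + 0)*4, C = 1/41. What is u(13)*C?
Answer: 52/41 ≈ 1.2683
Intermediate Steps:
C = 1/41 ≈ 0.024390
u(B) = 4*B (u(B) = B*4 = 4*B)
u(13)*C = (4*13)*(1/41) = 52*(1/41) = 52/41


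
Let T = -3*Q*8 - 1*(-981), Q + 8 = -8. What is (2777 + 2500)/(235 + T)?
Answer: 5277/1600 ≈ 3.2981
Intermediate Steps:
Q = -16 (Q = -8 - 8 = -16)
T = 1365 (T = -3*(-16)*8 - 1*(-981) = 48*8 + 981 = 384 + 981 = 1365)
(2777 + 2500)/(235 + T) = (2777 + 2500)/(235 + 1365) = 5277/1600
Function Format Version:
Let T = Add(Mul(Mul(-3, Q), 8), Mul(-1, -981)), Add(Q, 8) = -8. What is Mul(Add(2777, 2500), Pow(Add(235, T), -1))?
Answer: Rational(5277, 1600) ≈ 3.2981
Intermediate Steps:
Q = -16 (Q = Add(-8, -8) = -16)
T = 1365 (T = Add(Mul(Mul(-3, -16), 8), Mul(-1, -981)) = Add(Mul(48, 8), 981) = Add(384, 981) = 1365)
Mul(Add(2777, 2500), Pow(Add(235, T), -1)) = Mul(Add(2777, 2500), Pow(Add(235, 1365), -1)) = Mul(5277, Pow(1600, -1)) = Mul(5277, Rational(1, 1600)) = Rational(5277, 1600)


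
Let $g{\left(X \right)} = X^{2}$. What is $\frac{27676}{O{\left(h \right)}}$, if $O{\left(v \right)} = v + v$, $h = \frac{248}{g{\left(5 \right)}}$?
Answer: $\frac{172975}{124} \approx 1395.0$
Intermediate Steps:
$h = \frac{248}{25}$ ($h = \frac{248}{5^{2}} = \frac{248}{25} \approx 9.92$)
$O{\left(v \right)} = 2 v$
$\frac{27676}{O{\left(h \right)}} = \frac{27676}{2 \cdot \frac{248}{25}} = \frac{27676}{\frac{496}{25}} = 27676 \cdot \frac{25}{496} = \frac{172975}{124}$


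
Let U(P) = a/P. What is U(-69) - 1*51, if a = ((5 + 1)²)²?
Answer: -1605/23 ≈ -69.783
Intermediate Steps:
a = 1296 (a = (6²)² = 36² = 1296)
U(P) = 1296/P
U(-69) - 1*51 = 1296/(-69) - 1*51 = 1296*(-1/69) - 51 = -432/23 - 51 = -1605/23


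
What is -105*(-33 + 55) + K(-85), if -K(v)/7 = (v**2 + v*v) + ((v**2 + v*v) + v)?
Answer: -204015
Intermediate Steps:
K(v) = -28*v**2 - 7*v (K(v) = -7*((v**2 + v*v) + ((v**2 + v*v) + v)) = -7*((v**2 + v**2) + ((v**2 + v**2) + v)) = -7*(2*v**2 + (2*v**2 + v)) = -7*(2*v**2 + (v + 2*v**2)) = -7*(v + 4*v**2) = -28*v**2 - 7*v)
-105*(-33 + 55) + K(-85) = -105*(-33 + 55) - 7*(-85)*(1 + 4*(-85)) = -105*22 - 7*(-85)*(1 - 340) = -2310 - 7*(-85)*(-339) = -2310 - 201705 = -204015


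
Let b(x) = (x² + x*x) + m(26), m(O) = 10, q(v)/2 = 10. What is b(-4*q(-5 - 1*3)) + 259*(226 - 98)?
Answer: 45962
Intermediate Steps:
q(v) = 20 (q(v) = 2*10 = 20)
b(x) = 10 + 2*x² (b(x) = (x² + x*x) + 10 = (x² + x²) + 10 = 2*x² + 10 = 10 + 2*x²)
b(-4*q(-5 - 1*3)) + 259*(226 - 98) = (10 + 2*(-4*20)²) + 259*(226 - 98) = (10 + 2*(-80)²) + 259*128 = (10 + 2*6400) + 33152 = (10 + 12800) + 33152 = 12810 + 33152 = 45962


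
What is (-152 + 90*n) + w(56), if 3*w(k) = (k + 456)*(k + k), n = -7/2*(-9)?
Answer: 65393/3 ≈ 21798.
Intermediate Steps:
n = 63/2 (n = -7*½*(-9) = -7/2*(-9) = 63/2 ≈ 31.500)
w(k) = 2*k*(456 + k)/3 (w(k) = ((k + 456)*(k + k))/3 = ((456 + k)*(2*k))/3 = (2*k*(456 + k))/3 = 2*k*(456 + k)/3)
(-152 + 90*n) + w(56) = (-152 + 90*(63/2)) + (⅔)*56*(456 + 56) = (-152 + 2835) + (⅔)*56*512 = 2683 + 57344/3 = 65393/3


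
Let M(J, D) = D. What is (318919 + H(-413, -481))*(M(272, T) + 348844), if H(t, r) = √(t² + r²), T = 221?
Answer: 111323460735 + 349065*√401930 ≈ 1.1154e+11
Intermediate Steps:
H(t, r) = √(r² + t²)
(318919 + H(-413, -481))*(M(272, T) + 348844) = (318919 + √((-481)² + (-413)²))*(221 + 348844) = (318919 + √(231361 + 170569))*349065 = (318919 + √401930)*349065 = 111323460735 + 349065*√401930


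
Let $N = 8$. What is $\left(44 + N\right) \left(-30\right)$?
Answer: $-1560$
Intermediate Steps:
$\left(44 + N\right) \left(-30\right) = \left(44 + 8\right) \left(-30\right) = 52 \left(-30\right) = -1560$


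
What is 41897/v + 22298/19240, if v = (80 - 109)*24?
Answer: -98822359/1673880 ≈ -59.038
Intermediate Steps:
v = -696 (v = -29*24 = -696)
41897/v + 22298/19240 = 41897/(-696) + 22298/19240 = 41897*(-1/696) + 22298*(1/19240) = -41897/696 + 11149/9620 = -98822359/1673880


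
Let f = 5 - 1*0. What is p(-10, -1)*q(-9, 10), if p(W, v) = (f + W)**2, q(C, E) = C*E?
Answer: -2250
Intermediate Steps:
f = 5 (f = 5 + 0 = 5)
p(W, v) = (5 + W)**2
p(-10, -1)*q(-9, 10) = (5 - 10)**2*(-9*10) = (-5)**2*(-90) = 25*(-90) = -2250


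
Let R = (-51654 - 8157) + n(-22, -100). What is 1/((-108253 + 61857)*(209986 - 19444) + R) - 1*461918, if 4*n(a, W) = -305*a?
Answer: -8167121130380460/17680889531 ≈ -4.6192e+5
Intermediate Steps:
n(a, W) = -305*a/4 (n(a, W) = (-305*a)/4 = -305*a/4)
R = -116267/2 (R = (-51654 - 8157) - 305/4*(-22) = -59811 + 3355/2 = -116267/2 ≈ -58134.)
1/((-108253 + 61857)*(209986 - 19444) + R) - 1*461918 = 1/((-108253 + 61857)*(209986 - 19444) - 116267/2) - 1*461918 = 1/(-46396*190542 - 116267/2) - 461918 = 1/(-8840386632 - 116267/2) - 461918 = 1/(-17680889531/2) - 461918 = -2/17680889531 - 461918 = -8167121130380460/17680889531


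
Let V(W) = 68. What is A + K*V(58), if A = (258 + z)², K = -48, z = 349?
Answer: 365185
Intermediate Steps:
A = 368449 (A = (258 + 349)² = 607² = 368449)
A + K*V(58) = 368449 - 48*68 = 368449 - 3264 = 365185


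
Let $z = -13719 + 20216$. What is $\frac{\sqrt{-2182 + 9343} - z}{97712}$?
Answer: $- \frac{6497}{97712} + \frac{\sqrt{7161}}{97712} \approx -0.065625$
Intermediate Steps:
$z = 6497$
$\frac{\sqrt{-2182 + 9343} - z}{97712} = \frac{\sqrt{-2182 + 9343} - 6497}{97712} = \left(\sqrt{7161} - 6497\right) \frac{1}{97712} = \left(-6497 + \sqrt{7161}\right) \frac{1}{97712} = - \frac{6497}{97712} + \frac{\sqrt{7161}}{97712}$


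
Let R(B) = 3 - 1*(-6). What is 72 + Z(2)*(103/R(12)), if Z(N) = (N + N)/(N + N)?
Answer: 751/9 ≈ 83.444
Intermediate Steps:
R(B) = 9 (R(B) = 3 + 6 = 9)
Z(N) = 1 (Z(N) = (2*N)/((2*N)) = (2*N)*(1/(2*N)) = 1)
72 + Z(2)*(103/R(12)) = 72 + 1*(103/9) = 72 + 103/9 = 751/9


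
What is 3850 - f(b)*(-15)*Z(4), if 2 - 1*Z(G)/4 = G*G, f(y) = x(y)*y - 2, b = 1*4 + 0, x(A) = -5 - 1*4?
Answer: 35770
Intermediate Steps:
x(A) = -9 (x(A) = -5 - 4 = -9)
b = 4 (b = 4 + 0 = 4)
f(y) = -2 - 9*y (f(y) = -9*y - 2 = -2 - 9*y)
Z(G) = 8 - 4*G² (Z(G) = 8 - 4*G*G = 8 - 4*G²)
3850 - f(b)*(-15)*Z(4) = 3850 - (-2 - 9*4)*(-15)*(8 - 4*4²) = 3850 - (-2 - 36)*(-15)*(8 - 4*16) = 3850 - (-38*(-15))*(8 - 64) = 3850 - 570*(-56) = 3850 - 1*(-31920) = 3850 + 31920 = 35770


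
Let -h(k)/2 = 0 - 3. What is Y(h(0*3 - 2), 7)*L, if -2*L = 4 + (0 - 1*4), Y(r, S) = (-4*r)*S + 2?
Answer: 0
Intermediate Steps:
h(k) = 6 (h(k) = -2*(0 - 3) = -2*(-3) = 6)
Y(r, S) = 2 - 4*S*r (Y(r, S) = -4*S*r + 2 = 2 - 4*S*r)
L = 0 (L = -(4 + (0 - 1*4))/2 = -(4 + (0 - 4))/2 = -(4 - 4)/2 = -½*0 = 0)
Y(h(0*3 - 2), 7)*L = (2 - 4*7*6)*0 = (2 - 168)*0 = -166*0 = 0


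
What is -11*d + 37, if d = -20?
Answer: 257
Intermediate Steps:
-11*d + 37 = -11*(-20) + 37 = 220 + 37 = 257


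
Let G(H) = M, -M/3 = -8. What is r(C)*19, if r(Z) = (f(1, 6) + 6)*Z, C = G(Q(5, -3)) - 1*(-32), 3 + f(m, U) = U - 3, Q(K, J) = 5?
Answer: 6384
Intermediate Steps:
M = 24 (M = -3*(-8) = 24)
f(m, U) = -6 + U (f(m, U) = -3 + (U - 3) = -3 + (-3 + U) = -6 + U)
G(H) = 24
C = 56 (C = 24 - 1*(-32) = 24 + 32 = 56)
r(Z) = 6*Z (r(Z) = ((-6 + 6) + 6)*Z = (0 + 6)*Z = 6*Z)
r(C)*19 = (6*56)*19 = 336*19 = 6384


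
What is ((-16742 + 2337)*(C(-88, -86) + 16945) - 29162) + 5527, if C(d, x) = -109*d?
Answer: -382289120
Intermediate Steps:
((-16742 + 2337)*(C(-88, -86) + 16945) - 29162) + 5527 = ((-16742 + 2337)*(-109*(-88) + 16945) - 29162) + 5527 = (-14405*(9592 + 16945) - 29162) + 5527 = (-14405*26537 - 29162) + 5527 = (-382265485 - 29162) + 5527 = -382294647 + 5527 = -382289120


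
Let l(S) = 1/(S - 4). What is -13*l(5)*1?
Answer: -13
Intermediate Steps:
l(S) = 1/(-4 + S)
-13*l(5)*1 = -13/(-4 + 5)*1 = -13/1*1 = -13*1*1 = -13*1 = -13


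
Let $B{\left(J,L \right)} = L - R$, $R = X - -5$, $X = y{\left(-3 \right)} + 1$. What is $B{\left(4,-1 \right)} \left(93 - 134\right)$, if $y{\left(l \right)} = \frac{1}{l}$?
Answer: $\frac{820}{3} \approx 273.33$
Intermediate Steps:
$X = \frac{2}{3}$ ($X = \frac{1}{-3} + 1 = - \frac{1}{3} + 1 = \frac{2}{3} \approx 0.66667$)
$R = \frac{17}{3}$ ($R = \frac{2}{3} - -5 = \frac{2}{3} + 5 = \frac{17}{3} \approx 5.6667$)
$B{\left(J,L \right)} = - \frac{17}{3} + L$ ($B{\left(J,L \right)} = L - \frac{17}{3} = - \frac{17}{3} + L$)
$B{\left(4,-1 \right)} \left(93 - 134\right) = \left(- \frac{17}{3} - 1\right) \left(93 - 134\right) = - \frac{20 \left(93 - 134\right)}{3} = \left(- \frac{20}{3}\right) \left(-41\right) = \frac{820}{3}$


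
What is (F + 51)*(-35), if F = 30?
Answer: -2835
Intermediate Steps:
(F + 51)*(-35) = (30 + 51)*(-35) = 81*(-35) = -2835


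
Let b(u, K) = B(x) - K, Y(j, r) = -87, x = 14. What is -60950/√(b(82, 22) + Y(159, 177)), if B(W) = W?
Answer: 12190*I*√95/19 ≈ 6253.3*I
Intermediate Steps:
b(u, K) = 14 - K
-60950/√(b(82, 22) + Y(159, 177)) = -60950/√((14 - 1*22) - 87) = -60950/√((14 - 22) - 87) = -60950/√(-8 - 87) = -60950*(-I*√95/95) = -(-12190)*I*√95/19 = 12190*I*√95/19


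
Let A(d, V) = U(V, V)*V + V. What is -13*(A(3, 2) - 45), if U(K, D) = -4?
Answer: 663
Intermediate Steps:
A(d, V) = -3*V (A(d, V) = -4*V + V = -3*V)
-13*(A(3, 2) - 45) = -13*(-3*2 - 45) = -13*(-6 - 45) = -13*(-51) = 663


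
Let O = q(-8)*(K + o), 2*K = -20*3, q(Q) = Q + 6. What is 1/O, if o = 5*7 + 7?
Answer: -1/24 ≈ -0.041667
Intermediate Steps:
q(Q) = 6 + Q
K = -30 (K = (-20*3)/2 = (1/2)*(-60) = -30)
o = 42 (o = 35 + 7 = 42)
O = -24 (O = (6 - 8)*(-30 + 42) = -2*12 = -24)
1/O = 1/(-24) = -1/24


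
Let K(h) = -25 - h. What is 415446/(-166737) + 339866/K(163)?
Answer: -9457723515/5224426 ≈ -1810.3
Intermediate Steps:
415446/(-166737) + 339866/K(163) = 415446/(-166737) + 339866/(-25 - 1*163) = 415446*(-1/166737) + 339866/(-25 - 163) = -138482/55579 + 339866/(-188) = -138482/55579 + 339866*(-1/188) = -138482/55579 - 169933/94 = -9457723515/5224426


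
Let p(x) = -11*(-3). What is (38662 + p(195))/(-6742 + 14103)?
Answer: 38695/7361 ≈ 5.2568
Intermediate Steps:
p(x) = 33
(38662 + p(195))/(-6742 + 14103) = (38662 + 33)/(-6742 + 14103) = 38695/7361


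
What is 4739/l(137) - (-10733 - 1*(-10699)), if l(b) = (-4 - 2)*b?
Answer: 23209/822 ≈ 28.235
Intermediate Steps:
l(b) = -6*b
4739/l(137) - (-10733 - 1*(-10699)) = 4739/((-6*137)) - (-10733 - 1*(-10699)) = 4739/(-822) - (-10733 + 10699) = 4739*(-1/822) - 1*(-34) = -4739/822 + 34 = 23209/822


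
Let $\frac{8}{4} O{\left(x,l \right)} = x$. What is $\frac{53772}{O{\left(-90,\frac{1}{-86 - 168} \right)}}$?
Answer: $- \frac{17924}{15} \approx -1194.9$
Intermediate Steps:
$O{\left(x,l \right)} = \frac{x}{2}$
$\frac{53772}{O{\left(-90,\frac{1}{-86 - 168} \right)}} = \frac{53772}{\frac{1}{2} \left(-90\right)} = \frac{53772}{-45} = 53772 \left(- \frac{1}{45}\right) = - \frac{17924}{15}$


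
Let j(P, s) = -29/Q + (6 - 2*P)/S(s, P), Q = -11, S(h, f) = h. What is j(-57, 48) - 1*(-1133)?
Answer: 25039/22 ≈ 1138.1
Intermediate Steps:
j(P, s) = 29/11 + (6 - 2*P)/s (j(P, s) = -29/(-11) + (6 - 2*P)/s = -29*(-1/11) + (6 - 2*P)/s = 29/11 + (6 - 2*P)/s)
j(-57, 48) - 1*(-1133) = (1/11)*(66 - 22*(-57) + 29*48)/48 - 1*(-1133) = (1/11)*(1/48)*(66 + 1254 + 1392) + 1133 = (1/11)*(1/48)*2712 + 1133 = 113/22 + 1133 = 25039/22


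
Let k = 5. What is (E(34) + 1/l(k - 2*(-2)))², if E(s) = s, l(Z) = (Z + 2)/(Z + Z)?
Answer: 153664/121 ≈ 1270.0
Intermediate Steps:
l(Z) = (2 + Z)/(2*Z) (l(Z) = (2 + Z)/((2*Z)) = (2 + Z)*(1/(2*Z)) = (2 + Z)/(2*Z))
(E(34) + 1/l(k - 2*(-2)))² = (34 + 1/((2 + (5 - 2*(-2)))/(2*(5 - 2*(-2)))))² = (34 + 1/((2 + (5 + 4))/(2*(5 + 4))))² = (34 + 1/((½)*(2 + 9)/9))² = (34 + 1/((½)*(⅑)*11))² = (34 + 1/(11/18))² = (34 + 18/11)² = (392/11)² = 153664/121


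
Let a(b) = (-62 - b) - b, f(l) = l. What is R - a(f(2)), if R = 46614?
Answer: 46680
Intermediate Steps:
a(b) = -62 - 2*b
R - a(f(2)) = 46614 - (-62 - 2*2) = 46614 - (-62 - 4) = 46614 - 1*(-66) = 46614 + 66 = 46680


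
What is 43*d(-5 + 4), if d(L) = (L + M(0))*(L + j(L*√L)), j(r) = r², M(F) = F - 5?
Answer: 516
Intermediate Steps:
M(F) = -5 + F
d(L) = (-5 + L)*(L + L³) (d(L) = (L + (-5 + 0))*(L + (L*√L)²) = (L - 5)*(L + (L^(3/2))²) = (-5 + L)*(L + L³))
43*d(-5 + 4) = 43*((-5 + 4)*(-5 + (-5 + 4) + (-5 + 4)³ - 5*(-5 + 4)²)) = 43*(-(-5 - 1 + (-1)³ - 5*(-1)²)) = 43*(-(-5 - 1 - 1 - 5*1)) = 43*(-(-5 - 1 - 1 - 5)) = 43*(-1*(-12)) = 43*12 = 516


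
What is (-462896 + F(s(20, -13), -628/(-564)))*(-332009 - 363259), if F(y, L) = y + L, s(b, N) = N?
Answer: 15126716901072/47 ≈ 3.2185e+11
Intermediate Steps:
F(y, L) = L + y
(-462896 + F(s(20, -13), -628/(-564)))*(-332009 - 363259) = (-462896 + (-628/(-564) - 13))*(-332009 - 363259) = (-462896 + (-628*(-1/564) - 13))*(-695268) = (-462896 + (157/141 - 13))*(-695268) = (-462896 - 1676/141)*(-695268) = -65270012/141*(-695268) = 15126716901072/47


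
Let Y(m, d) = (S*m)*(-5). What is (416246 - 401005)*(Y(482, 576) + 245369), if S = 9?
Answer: 3409091639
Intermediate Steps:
Y(m, d) = -45*m (Y(m, d) = (9*m)*(-5) = -45*m)
(416246 - 401005)*(Y(482, 576) + 245369) = (416246 - 401005)*(-45*482 + 245369) = 15241*(-21690 + 245369) = 15241*223679 = 3409091639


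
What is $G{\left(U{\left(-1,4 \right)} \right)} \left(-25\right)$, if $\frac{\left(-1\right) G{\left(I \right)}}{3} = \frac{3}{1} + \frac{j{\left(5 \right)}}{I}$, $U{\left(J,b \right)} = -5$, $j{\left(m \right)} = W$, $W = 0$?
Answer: $225$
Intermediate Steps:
$j{\left(m \right)} = 0$
$G{\left(I \right)} = -9$ ($G{\left(I \right)} = - 3 \left(\frac{3}{1} + \frac{0}{I}\right) = - 3 \left(3 \cdot 1 + 0\right) = - 3 \left(3 + 0\right) = \left(-3\right) 3 = -9$)
$G{\left(U{\left(-1,4 \right)} \right)} \left(-25\right) = \left(-9\right) \left(-25\right) = 225$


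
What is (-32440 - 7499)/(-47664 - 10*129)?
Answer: 13313/16318 ≈ 0.81585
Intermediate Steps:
(-32440 - 7499)/(-47664 - 10*129) = -39939/(-47664 - 1290) = -39939/(-48954) = -39939*(-1/48954) = 13313/16318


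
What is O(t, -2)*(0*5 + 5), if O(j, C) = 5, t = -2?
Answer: 25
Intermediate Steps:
O(t, -2)*(0*5 + 5) = 5*(0*5 + 5) = 5*(0 + 5) = 5*5 = 25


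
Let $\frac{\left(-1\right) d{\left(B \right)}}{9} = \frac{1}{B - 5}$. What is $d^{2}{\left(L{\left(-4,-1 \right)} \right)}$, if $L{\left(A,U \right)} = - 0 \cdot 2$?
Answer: $\frac{81}{25} \approx 3.24$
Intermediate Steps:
$L{\left(A,U \right)} = 0$ ($L{\left(A,U \right)} = \left(-1\right) 0 = 0$)
$d{\left(B \right)} = - \frac{9}{-5 + B}$ ($d{\left(B \right)} = - \frac{9}{B - 5} = - \frac{9}{-5 + B}$)
$d^{2}{\left(L{\left(-4,-1 \right)} \right)} = \left(- \frac{9}{-5 + 0}\right)^{2} = \left(- \frac{9}{-5}\right)^{2} = \left(\left(-9\right) \left(- \frac{1}{5}\right)\right)^{2} = \left(\frac{9}{5}\right)^{2} = \frac{81}{25}$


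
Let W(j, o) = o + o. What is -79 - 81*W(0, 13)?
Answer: -2185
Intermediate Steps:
W(j, o) = 2*o
-79 - 81*W(0, 13) = -79 - 162*13 = -79 - 81*26 = -79 - 2106 = -2185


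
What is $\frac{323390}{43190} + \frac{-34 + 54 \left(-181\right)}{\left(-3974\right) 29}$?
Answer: $\frac{1884650573}{248873737} \approx 7.5727$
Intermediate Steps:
$\frac{323390}{43190} + \frac{-34 + 54 \left(-181\right)}{\left(-3974\right) 29} = 323390 \cdot \frac{1}{43190} + \frac{-34 - 9774}{-115246} = \frac{32339}{4319} - - \frac{4904}{57623} = \frac{32339}{4319} + \frac{4904}{57623} = \frac{1884650573}{248873737}$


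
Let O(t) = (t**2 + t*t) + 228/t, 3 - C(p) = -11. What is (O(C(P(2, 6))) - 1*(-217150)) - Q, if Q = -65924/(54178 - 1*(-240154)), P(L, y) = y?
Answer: 112060254731/515081 ≈ 2.1756e+5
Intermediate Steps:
C(p) = 14 (C(p) = 3 - 1*(-11) = 3 + 11 = 14)
O(t) = 2*t**2 + 228/t (O(t) = (t**2 + t**2) + 228/t = 2*t**2 + 228/t)
Q = -16481/73583 (Q = -65924/(54178 + 240154) = -65924/294332 = -65924*1/294332 = -16481/73583 ≈ -0.22398)
(O(C(P(2, 6))) - 1*(-217150)) - Q = (2*(114 + 14**3)/14 - 1*(-217150)) - 1*(-16481/73583) = (2*(1/14)*(114 + 2744) + 217150) + 16481/73583 = (2*(1/14)*2858 + 217150) + 16481/73583 = (2858/7 + 217150) + 16481/73583 = 1522908/7 + 16481/73583 = 112060254731/515081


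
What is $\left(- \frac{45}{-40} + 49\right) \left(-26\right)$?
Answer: $- \frac{5213}{4} \approx -1303.3$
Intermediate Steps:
$\left(- \frac{45}{-40} + 49\right) \left(-26\right) = \left(\left(-45\right) \left(- \frac{1}{40}\right) + 49\right) \left(-26\right) = \left(\frac{9}{8} + 49\right) \left(-26\right) = \frac{401}{8} \left(-26\right) = - \frac{5213}{4}$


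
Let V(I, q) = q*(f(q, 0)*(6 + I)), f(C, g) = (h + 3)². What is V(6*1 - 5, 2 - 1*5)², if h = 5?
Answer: 1806336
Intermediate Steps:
f(C, g) = 64 (f(C, g) = (5 + 3)² = 8² = 64)
V(I, q) = q*(384 + 64*I) (V(I, q) = q*(64*(6 + I)) = q*(384 + 64*I))
V(6*1 - 5, 2 - 1*5)² = (64*(2 - 1*5)*(6 + (6*1 - 5)))² = (64*(2 - 5)*(6 + (6 - 5)))² = (64*(-3)*(6 + 1))² = (64*(-3)*7)² = (-1344)² = 1806336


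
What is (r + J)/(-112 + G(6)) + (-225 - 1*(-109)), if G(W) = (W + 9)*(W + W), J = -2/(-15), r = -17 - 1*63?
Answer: -59759/510 ≈ -117.17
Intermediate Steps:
r = -80 (r = -17 - 63 = -80)
J = 2/15 (J = -2*(-1)/15 = -2*(-1/15) = 2/15 ≈ 0.13333)
G(W) = 2*W*(9 + W) (G(W) = (9 + W)*(2*W) = 2*W*(9 + W))
(r + J)/(-112 + G(6)) + (-225 - 1*(-109)) = (-80 + 2/15)/(-112 + 2*6*(9 + 6)) + (-225 - 1*(-109)) = -1198/(15*(-112 + 2*6*15)) + (-225 + 109) = -1198/(15*(-112 + 180)) - 116 = -1198/15/68 - 116 = -1198/15*1/68 - 116 = -599/510 - 116 = -59759/510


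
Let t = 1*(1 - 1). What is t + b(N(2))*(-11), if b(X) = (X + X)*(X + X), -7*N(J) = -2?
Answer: -176/49 ≈ -3.5918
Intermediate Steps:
N(J) = 2/7 (N(J) = -⅐*(-2) = 2/7)
b(X) = 4*X² (b(X) = (2*X)*(2*X) = 4*X²)
t = 0 (t = 1*0 = 0)
t + b(N(2))*(-11) = 0 + (4*(2/7)²)*(-11) = 0 + (4*(4/49))*(-11) = 0 + (16/49)*(-11) = 0 - 176/49 = -176/49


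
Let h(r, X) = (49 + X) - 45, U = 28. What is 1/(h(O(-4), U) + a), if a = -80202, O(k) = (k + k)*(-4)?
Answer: -1/80170 ≈ -1.2473e-5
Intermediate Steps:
O(k) = -8*k (O(k) = (2*k)*(-4) = -8*k)
h(r, X) = 4 + X
1/(h(O(-4), U) + a) = 1/((4 + 28) - 80202) = 1/(32 - 80202) = 1/(-80170) = -1/80170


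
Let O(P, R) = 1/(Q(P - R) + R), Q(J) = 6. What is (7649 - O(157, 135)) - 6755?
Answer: 126053/141 ≈ 893.99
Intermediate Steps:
O(P, R) = 1/(6 + R)
(7649 - O(157, 135)) - 6755 = (7649 - 1/(6 + 135)) - 6755 = (7649 - 1/141) - 6755 = 1078508/141 - 6755 = 126053/141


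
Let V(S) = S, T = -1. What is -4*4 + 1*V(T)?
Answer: -17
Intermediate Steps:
-4*4 + 1*V(T) = -4*4 + 1*(-1) = -16 - 1 = -17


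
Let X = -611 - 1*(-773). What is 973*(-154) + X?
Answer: -149680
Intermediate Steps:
X = 162 (X = -611 + 773 = 162)
973*(-154) + X = 973*(-154) + 162 = -149842 + 162 = -149680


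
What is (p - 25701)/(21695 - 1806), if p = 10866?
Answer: -14835/19889 ≈ -0.74589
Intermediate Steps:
(p - 25701)/(21695 - 1806) = (10866 - 25701)/(21695 - 1806) = -14835/19889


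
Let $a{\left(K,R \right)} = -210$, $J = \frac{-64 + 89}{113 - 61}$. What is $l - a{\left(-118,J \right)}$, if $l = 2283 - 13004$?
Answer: $-10511$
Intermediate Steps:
$J = \frac{25}{52} \approx 0.48077$
$l = -10721$ ($l = 2283 - 13004 = -10721$)
$l - a{\left(-118,J \right)} = -10721 - -210 = -10721 + 210 = -10511$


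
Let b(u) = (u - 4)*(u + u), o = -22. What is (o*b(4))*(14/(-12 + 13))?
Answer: 0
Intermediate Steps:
b(u) = 2*u*(-4 + u) (b(u) = (-4 + u)*(2*u) = 2*u*(-4 + u))
(o*b(4))*(14/(-12 + 13)) = (-44*4*(-4 + 4))*(14/(-12 + 13)) = (-44*4*0)*(14/1) = (-22*0)*(14*1) = 0*14 = 0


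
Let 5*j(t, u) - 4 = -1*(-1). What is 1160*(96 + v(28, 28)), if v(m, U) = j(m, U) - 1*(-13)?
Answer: 127600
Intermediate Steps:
j(t, u) = 1 (j(t, u) = 4/5 + (-1*(-1))/5 = 4/5 + (1/5)*1 = 4/5 + 1/5 = 1)
v(m, U) = 14 (v(m, U) = 1 - 1*(-13) = 1 + 13 = 14)
1160*(96 + v(28, 28)) = 1160*(96 + 14) = 1160*110 = 127600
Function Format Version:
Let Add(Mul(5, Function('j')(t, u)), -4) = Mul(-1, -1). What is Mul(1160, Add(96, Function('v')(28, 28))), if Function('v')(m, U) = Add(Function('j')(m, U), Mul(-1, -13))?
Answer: 127600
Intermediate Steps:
Function('j')(t, u) = 1 (Function('j')(t, u) = Add(Rational(4, 5), Mul(Rational(1, 5), Mul(-1, -1))) = Add(Rational(4, 5), Mul(Rational(1, 5), 1)) = Add(Rational(4, 5), Rational(1, 5)) = 1)
Function('v')(m, U) = 14 (Function('v')(m, U) = Add(1, Mul(-1, -13)) = Add(1, 13) = 14)
Mul(1160, Add(96, Function('v')(28, 28))) = Mul(1160, Add(96, 14)) = Mul(1160, 110) = 127600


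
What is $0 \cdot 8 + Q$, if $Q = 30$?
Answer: $30$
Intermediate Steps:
$0 \cdot 8 + Q = 0 \cdot 8 + 30 = 0 + 30 = 30$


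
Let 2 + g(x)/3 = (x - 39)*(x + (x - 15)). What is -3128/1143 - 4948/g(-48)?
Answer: -32086028/11035665 ≈ -2.9075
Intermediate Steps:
g(x) = -6 + 3*(-39 + x)*(-15 + 2*x) (g(x) = -6 + 3*((x - 39)*(x + (x - 15))) = -6 + 3*((-39 + x)*(x + (-15 + x))) = -6 + 3*((-39 + x)*(-15 + 2*x)) = -6 + 3*(-39 + x)*(-15 + 2*x))
-3128/1143 - 4948/g(-48) = -3128/1143 - 4948/(1749 - 279*(-48) + 6*(-48)²) = -3128*1/1143 - 4948/(1749 + 13392 + 6*2304) = -3128/1143 - 4948/(1749 + 13392 + 13824) = -3128/1143 - 4948/28965 = -32086028/11035665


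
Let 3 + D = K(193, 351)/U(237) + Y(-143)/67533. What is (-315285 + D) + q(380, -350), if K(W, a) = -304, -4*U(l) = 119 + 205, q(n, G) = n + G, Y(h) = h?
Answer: -574831760395/1823391 ≈ -3.1525e+5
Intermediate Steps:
q(n, G) = G + n
U(l) = -81 (U(l) = -(119 + 205)/4 = -¼*324 = -81)
D = 1369310/1823391 (D = -3 + (-304/(-81) - 143/67533) = -3 + (-304*(-1/81) - 143*1/67533) = -3 + (304/81 - 143/67533) = -3 + 6839483/1823391 = 1369310/1823391 ≈ 0.75097)
(-315285 + D) + q(380, -350) = (-315285 + 1369310/1823391) + (-350 + 380) = -574886462125/1823391 + 30 = -574831760395/1823391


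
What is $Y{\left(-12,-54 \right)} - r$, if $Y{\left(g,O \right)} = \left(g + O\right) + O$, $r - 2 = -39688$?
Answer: $39566$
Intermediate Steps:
$r = -39686$ ($r = 2 - 39688 = -39686$)
$Y{\left(g,O \right)} = g + 2 O$ ($Y{\left(g,O \right)} = \left(O + g\right) + O = g + 2 O$)
$Y{\left(-12,-54 \right)} - r = \left(-12 + 2 \left(-54\right)\right) - -39686 = \left(-12 - 108\right) + 39686 = -120 + 39686 = 39566$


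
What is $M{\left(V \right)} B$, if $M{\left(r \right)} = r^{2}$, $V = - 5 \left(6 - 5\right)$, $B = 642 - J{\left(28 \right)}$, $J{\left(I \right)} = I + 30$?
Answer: $14600$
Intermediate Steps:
$J{\left(I \right)} = 30 + I$
$B = 584$ ($B = 642 - \left(30 + 28\right) = 642 - 58 = 584$)
$V = -5$ ($V = \left(-5\right) 1 = -5$)
$M{\left(V \right)} B = \left(-5\right)^{2} \cdot 584 = 25 \cdot 584 = 14600$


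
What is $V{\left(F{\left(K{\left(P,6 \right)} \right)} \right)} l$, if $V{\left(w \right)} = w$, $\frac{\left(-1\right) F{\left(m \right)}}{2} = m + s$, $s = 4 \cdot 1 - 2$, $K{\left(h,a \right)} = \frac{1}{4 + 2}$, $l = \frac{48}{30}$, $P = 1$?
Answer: $- \frac{104}{15} \approx -6.9333$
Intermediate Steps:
$l = \frac{8}{5}$ ($l = 48 \cdot \frac{1}{30} = \frac{8}{5} \approx 1.6$)
$K{\left(h,a \right)} = \frac{1}{6}$
$s = 2$ ($s = 4 - 2 = 2$)
$F{\left(m \right)} = -4 - 2 m$ ($F{\left(m \right)} = - 2 \left(m + 2\right) = - 2 \left(2 + m\right) = -4 - 2 m$)
$V{\left(F{\left(K{\left(P,6 \right)} \right)} \right)} l = \left(-4 - \frac{1}{3}\right) \frac{8}{5} = \left(- \frac{13}{3}\right) \frac{8}{5} = - \frac{104}{15}$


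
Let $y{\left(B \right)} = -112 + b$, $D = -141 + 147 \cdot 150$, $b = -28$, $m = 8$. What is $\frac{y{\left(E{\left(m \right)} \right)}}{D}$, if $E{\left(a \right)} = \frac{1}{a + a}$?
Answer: $- \frac{140}{21909} \approx -0.0063901$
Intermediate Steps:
$E{\left(a \right)} = \frac{1}{2 a}$
$D = 21909$ ($D = -141 + 22050 = 21909$)
$y{\left(B \right)} = -140$ ($y{\left(B \right)} = -112 - 28 = -140$)
$\frac{y{\left(E{\left(m \right)} \right)}}{D} = - \frac{140}{21909}$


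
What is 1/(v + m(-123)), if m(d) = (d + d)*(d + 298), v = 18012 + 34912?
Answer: 1/9874 ≈ 0.00010128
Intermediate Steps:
v = 52924
m(d) = 2*d*(298 + d) (m(d) = (2*d)*(298 + d) = 2*d*(298 + d))
1/(v + m(-123)) = 1/(52924 + 2*(-123)*(298 - 123)) = 1/(52924 + 2*(-123)*175) = 1/(52924 - 43050) = 1/9874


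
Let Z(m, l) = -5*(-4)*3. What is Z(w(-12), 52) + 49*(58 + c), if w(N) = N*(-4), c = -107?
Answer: -2341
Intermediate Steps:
w(N) = -4*N
Z(m, l) = 60 (Z(m, l) = 20*3 = 60)
Z(w(-12), 52) + 49*(58 + c) = 60 + 49*(58 - 107) = 60 + 49*(-49) = 60 - 2401 = -2341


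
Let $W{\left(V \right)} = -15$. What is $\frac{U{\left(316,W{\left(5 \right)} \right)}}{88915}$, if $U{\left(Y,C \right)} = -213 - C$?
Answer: $- \frac{198}{88915} \approx -0.0022268$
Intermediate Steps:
$\frac{U{\left(316,W{\left(5 \right)} \right)}}{88915} = \frac{-213 - -15}{88915} = \left(-213 + 15\right) \frac{1}{88915} = \left(-198\right) \frac{1}{88915} = - \frac{198}{88915}$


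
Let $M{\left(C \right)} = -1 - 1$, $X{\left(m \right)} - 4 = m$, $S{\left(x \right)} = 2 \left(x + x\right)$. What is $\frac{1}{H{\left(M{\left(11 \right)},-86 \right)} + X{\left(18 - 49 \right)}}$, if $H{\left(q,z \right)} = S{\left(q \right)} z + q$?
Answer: $\frac{1}{659} \approx 0.0015175$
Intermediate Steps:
$S{\left(x \right)} = 4 x$ ($S{\left(x \right)} = 2 \cdot 2 x = 4 x$)
$X{\left(m \right)} = 4 + m$
$M{\left(C \right)} = -2$
$H{\left(q,z \right)} = q + 4 q z$ ($H{\left(q,z \right)} = 4 q z + q = q + 4 q z$)
$\frac{1}{H{\left(M{\left(11 \right)},-86 \right)} + X{\left(18 - 49 \right)}} = \frac{1}{- 2 \left(1 + 4 \left(-86\right)\right) + \left(4 + \left(18 - 49\right)\right)} = \frac{1}{- 2 \left(1 - 344\right) + \left(4 + \left(18 - 49\right)\right)} = \frac{1}{\left(-2\right) \left(-343\right) + \left(4 - 31\right)} = \frac{1}{686 - 27} = \frac{1}{659}$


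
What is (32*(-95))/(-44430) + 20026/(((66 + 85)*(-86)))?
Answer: -42513887/28848399 ≈ -1.4737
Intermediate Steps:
(32*(-95))/(-44430) + 20026/(((66 + 85)*(-86))) = -3040*(-1/44430) + 20026/((151*(-86))) = 304/4443 + 20026/(-12986) = 304/4443 + 20026*(-1/12986) = 304/4443 - 10013/6493 = -42513887/28848399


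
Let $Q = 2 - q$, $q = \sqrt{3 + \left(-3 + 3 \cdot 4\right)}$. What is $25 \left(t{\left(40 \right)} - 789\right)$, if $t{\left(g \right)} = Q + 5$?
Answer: $-19550 - 50 \sqrt{3} \approx -19637.0$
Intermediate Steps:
$q = 2 \sqrt{3}$ ($q = \sqrt{3 + \left(-3 + 12\right)} = \sqrt{3 + 9} = \sqrt{12} = 2 \sqrt{3} \approx 3.4641$)
$Q = 2 - 2 \sqrt{3} \approx -1.4641$
$t{\left(g \right)} = 7 - 2 \sqrt{3}$ ($t{\left(g \right)} = \left(2 - 2 \sqrt{3}\right) + 5 = 7 - 2 \sqrt{3}$)
$25 \left(t{\left(40 \right)} - 789\right) = 25 \left(\left(7 - 2 \sqrt{3}\right) - 789\right) = 25 \left(-782 - 2 \sqrt{3}\right) = -19550 - 50 \sqrt{3}$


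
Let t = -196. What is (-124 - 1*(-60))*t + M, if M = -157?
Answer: 12387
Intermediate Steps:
(-124 - 1*(-60))*t + M = (-124 - 1*(-60))*(-196) - 157 = (-124 + 60)*(-196) - 157 = -64*(-196) - 157 = 12544 - 157 = 12387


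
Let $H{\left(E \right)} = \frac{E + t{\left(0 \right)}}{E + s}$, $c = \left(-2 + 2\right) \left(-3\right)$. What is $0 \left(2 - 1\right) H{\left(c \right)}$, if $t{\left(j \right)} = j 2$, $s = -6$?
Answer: $0$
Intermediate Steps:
$t{\left(j \right)} = 2 j$
$c = 0$ ($c = 0 \left(-3\right) = 0$)
$H{\left(E \right)} = \frac{E}{-6 + E}$ ($H{\left(E \right)} = \frac{E + 2 \cdot 0}{E - 6} = \frac{E + 0}{-6 + E} = \frac{E}{-6 + E}$)
$0 \left(2 - 1\right) H{\left(c \right)} = 0 \left(2 - 1\right) \frac{0}{-6 + 0} = 0 \cdot 1 \frac{0}{-6} = 0 \cdot 0 \left(- \frac{1}{6}\right) = 0 \cdot 0 = 0$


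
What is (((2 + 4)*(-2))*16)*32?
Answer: -6144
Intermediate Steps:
(((2 + 4)*(-2))*16)*32 = ((6*(-2))*16)*32 = -12*16*32 = -192*32 = -6144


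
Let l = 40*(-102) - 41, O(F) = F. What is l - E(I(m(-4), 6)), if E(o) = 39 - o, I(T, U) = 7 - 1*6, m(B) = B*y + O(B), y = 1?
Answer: -4159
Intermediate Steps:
l = -4121 (l = -4080 - 41 = -4121)
m(B) = 2*B (m(B) = B*1 + B = B + B = 2*B)
I(T, U) = 1 (I(T, U) = 7 - 6 = 1)
l - E(I(m(-4), 6)) = -4121 - (39 - 1*1) = -4121 - (39 - 1) = -4121 - 1*38 = -4121 - 38 = -4159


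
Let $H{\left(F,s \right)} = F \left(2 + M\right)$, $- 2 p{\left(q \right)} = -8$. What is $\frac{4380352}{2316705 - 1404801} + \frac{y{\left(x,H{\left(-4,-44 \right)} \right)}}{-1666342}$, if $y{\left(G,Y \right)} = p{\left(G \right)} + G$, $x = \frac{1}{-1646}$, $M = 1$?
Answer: $\frac{375450587010001}{78161541165204} \approx 4.8035$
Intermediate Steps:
$p{\left(q \right)} = 4$ ($p{\left(q \right)} = \left(- \frac{1}{2}\right) \left(-8\right) = 4$)
$H{\left(F,s \right)} = 3 F$ ($H{\left(F,s \right)} = F \left(2 + 1\right) = F 3 = 3 F$)
$x = - \frac{1}{1646} \approx -0.00060753$
$y{\left(G,Y \right)} = 4 + G$
$\frac{4380352}{2316705 - 1404801} + \frac{y{\left(x,H{\left(-4,-44 \right)} \right)}}{-1666342} = \frac{4380352}{2316705 - 1404801} + \frac{4 - \frac{1}{1646}}{-1666342} = \frac{4380352}{911904} + \frac{6583}{1646} \left(- \frac{1}{1666342}\right) = 4380352 \cdot \frac{1}{911904} - \frac{6583}{2742798932} = \frac{136886}{28497} - \frac{6583}{2742798932} = \frac{375450587010001}{78161541165204}$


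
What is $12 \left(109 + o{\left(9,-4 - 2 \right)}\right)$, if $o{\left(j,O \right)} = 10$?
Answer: $1428$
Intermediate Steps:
$12 \left(109 + o{\left(9,-4 - 2 \right)}\right) = 12 \left(109 + 10\right) = 12 \cdot 119 = 1428$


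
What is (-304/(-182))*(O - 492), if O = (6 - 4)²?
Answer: -74176/91 ≈ -815.12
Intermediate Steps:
O = 4 (O = 2² = 4)
(-304/(-182))*(O - 492) = (-304/(-182))*(4 - 492) = -304*(-1/182)*(-488) = (152/91)*(-488) = -74176/91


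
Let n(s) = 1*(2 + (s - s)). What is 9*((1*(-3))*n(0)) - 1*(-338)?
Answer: 284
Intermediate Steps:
n(s) = 2 (n(s) = 1*(2 + 0) = 1*2 = 2)
9*((1*(-3))*n(0)) - 1*(-338) = 9*((1*(-3))*2) - 1*(-338) = 9*(-3*2) + 338 = 9*(-6) + 338 = -54 + 338 = 284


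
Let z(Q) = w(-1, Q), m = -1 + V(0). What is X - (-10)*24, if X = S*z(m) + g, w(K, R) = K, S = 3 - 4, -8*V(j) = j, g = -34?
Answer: 207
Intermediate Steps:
V(j) = -j/8
S = -1
m = -1 (m = -1 - 1/8*0 = -1 + 0 = -1)
z(Q) = -1
X = -33 (X = -1*(-1) - 34 = 1 - 34 = -33)
X - (-10)*24 = -33 - (-10)*24 = -33 - 1*(-240) = -33 + 240 = 207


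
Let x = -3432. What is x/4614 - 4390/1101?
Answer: -4005682/846669 ≈ -4.7311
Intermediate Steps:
x/4614 - 4390/1101 = -3432/4614 - 4390/1101 = -3432*1/4614 - 4390*1/1101 = -572/769 - 4390/1101 = -4005682/846669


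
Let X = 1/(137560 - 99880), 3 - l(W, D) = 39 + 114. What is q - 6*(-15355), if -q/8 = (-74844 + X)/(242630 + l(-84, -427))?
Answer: 105222724225919/1142080800 ≈ 92133.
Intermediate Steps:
l(W, D) = -150 (l(W, D) = 3 - (39 + 114) = 3 - 1*153 = 3 - 153 = -150)
X = 1/37680 ≈ 2.6539e-5
q = 2820121919/1142080800 (q = -8*(-74844 + 1/37680)/(242630 - 150) = -(-2820121919)/(4710*242480) = -8*(-2820121919/9136646400) = 2820121919/1142080800 ≈ 2.4693)
q - 6*(-15355) = 2820121919/1142080800 - 6*(-15355) = 2820121919/1142080800 + 92130 = 105222724225919/1142080800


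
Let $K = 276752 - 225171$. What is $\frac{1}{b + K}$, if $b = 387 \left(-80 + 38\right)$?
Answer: $\frac{1}{35327} \approx 2.8307 \cdot 10^{-5}$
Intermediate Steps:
$K = 51581$
$b = -16254$ ($b = 387 \left(-42\right) = -16254$)
$\frac{1}{b + K} = \frac{1}{-16254 + 51581} = \frac{1}{35327}$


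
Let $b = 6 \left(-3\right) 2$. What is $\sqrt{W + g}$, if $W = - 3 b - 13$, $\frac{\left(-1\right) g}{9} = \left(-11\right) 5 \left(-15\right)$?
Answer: $i \sqrt{7330} \approx 85.615 i$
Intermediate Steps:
$b = -36$ ($b = \left(-18\right) 2 = -36$)
$g = -7425$ ($g = - 9 \left(-11\right) 5 \left(-15\right) = - 9 \left(\left(-55\right) \left(-15\right)\right) = \left(-9\right) 825 = -7425$)
$W = 95$ ($W = \left(-3\right) \left(-36\right) - 13 = 108 - 13 = 95$)
$\sqrt{W + g} = \sqrt{95 - 7425} = \sqrt{-7330} = i \sqrt{7330}$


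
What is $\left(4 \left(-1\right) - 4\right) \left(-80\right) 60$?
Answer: $38400$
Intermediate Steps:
$\left(4 \left(-1\right) - 4\right) \left(-80\right) 60 = \left(-4 - 4\right) \left(-80\right) 60 = \left(-8\right) \left(-80\right) 60 = 640 \cdot 60 = 38400$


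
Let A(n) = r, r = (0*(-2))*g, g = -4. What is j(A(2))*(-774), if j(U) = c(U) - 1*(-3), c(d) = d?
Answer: -2322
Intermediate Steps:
r = 0 (r = (0*(-2))*(-4) = 0*(-4) = 0)
A(n) = 0
j(U) = 3 + U (j(U) = U - 1*(-3) = U + 3 = 3 + U)
j(A(2))*(-774) = (3 + 0)*(-774) = 3*(-774) = -2322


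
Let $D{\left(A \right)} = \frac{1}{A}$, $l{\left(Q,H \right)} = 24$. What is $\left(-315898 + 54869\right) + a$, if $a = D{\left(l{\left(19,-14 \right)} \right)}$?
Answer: $- \frac{6264695}{24} \approx -2.6103 \cdot 10^{5}$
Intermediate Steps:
$a = \frac{1}{24} \approx 0.041667$
$\left(-315898 + 54869\right) + a = \left(-315898 + 54869\right) + \frac{1}{24} = -261029 + \frac{1}{24} = - \frac{6264695}{24}$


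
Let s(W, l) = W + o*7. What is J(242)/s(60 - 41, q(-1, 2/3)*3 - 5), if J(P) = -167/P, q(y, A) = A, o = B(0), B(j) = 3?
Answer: -167/9680 ≈ -0.017252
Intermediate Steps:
o = 3
s(W, l) = 21 + W (s(W, l) = W + 3*7 = W + 21 = 21 + W)
J(242)/s(60 - 41, q(-1, 2/3)*3 - 5) = (-167/242)/(21 + (60 - 41)) = (-167*1/242)/(21 + 19) = -167/242/40 = -167/242*1/40 = -167/9680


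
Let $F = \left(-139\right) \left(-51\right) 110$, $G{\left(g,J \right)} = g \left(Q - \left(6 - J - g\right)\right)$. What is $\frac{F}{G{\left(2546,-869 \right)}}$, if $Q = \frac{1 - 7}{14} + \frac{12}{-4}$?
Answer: $\frac{909755}{4953243} \approx 0.18367$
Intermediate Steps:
$Q = - \frac{24}{7}$ ($Q = \left(-6\right) \frac{1}{14} + 12 \left(- \frac{1}{4}\right) = - \frac{3}{7} - 3 = - \frac{24}{7} \approx -3.4286$)
$G{\left(g,J \right)} = g \left(- \frac{66}{7} + J + g\right)$ ($G{\left(g,J \right)} = g \left(- \frac{24}{7} - \left(6 - J - g\right)\right) = g \left(- \frac{24}{7} + \left(-6 + J + g\right)\right) = g \left(- \frac{66}{7} + J + g\right)$)
$F = 779790$ ($F = 7089 \cdot 110 = 779790$)
$\frac{F}{G{\left(2546,-869 \right)}} = \frac{779790}{\frac{1}{7} \cdot 2546 \left(-66 + 7 \left(-869\right) + 7 \cdot 2546\right)} = \frac{779790}{\frac{1}{7} \cdot 2546 \left(-66 - 6083 + 17822\right)} = \frac{779790}{\frac{1}{7} \cdot 2546 \cdot 11673} = \frac{779790}{\frac{29719458}{7}} = 779790 \cdot \frac{7}{29719458} = \frac{909755}{4953243}$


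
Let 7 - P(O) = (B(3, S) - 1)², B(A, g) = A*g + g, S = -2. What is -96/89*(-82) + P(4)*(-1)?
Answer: 14458/89 ≈ 162.45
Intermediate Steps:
B(A, g) = g + A*g
P(O) = -74 (P(O) = 7 - (-2*(1 + 3) - 1)² = 7 - (-2*4 - 1)² = 7 - (-8 - 1)² = 7 - 1*(-9)² = 7 - 1*81 = 7 - 81 = -74)
-96/89*(-82) + P(4)*(-1) = -96/89*(-82) - 74*(-1) = -96*1/89*(-82) + 74 = -96/89*(-82) + 74 = 7872/89 + 74 = 14458/89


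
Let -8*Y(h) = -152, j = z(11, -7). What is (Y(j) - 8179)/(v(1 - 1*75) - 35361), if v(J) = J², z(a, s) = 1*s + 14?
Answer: 1632/5977 ≈ 0.27305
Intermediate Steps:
z(a, s) = 14 + s (z(a, s) = s + 14 = 14 + s)
j = 7 (j = 14 - 7 = 7)
Y(h) = 19 (Y(h) = -⅛*(-152) = 19)
(Y(j) - 8179)/(v(1 - 1*75) - 35361) = (19 - 8179)/((1 - 1*75)² - 35361) = -8160/((1 - 75)² - 35361) = -8160/((-74)² - 35361) = -8160/(5476 - 35361) = -8160/(-29885) = -8160*(-1/29885) = 1632/5977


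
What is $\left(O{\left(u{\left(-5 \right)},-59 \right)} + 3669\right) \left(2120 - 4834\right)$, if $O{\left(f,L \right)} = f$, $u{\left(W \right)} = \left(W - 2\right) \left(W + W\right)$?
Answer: $-10147646$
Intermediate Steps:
$u{\left(W \right)} = 2 W \left(-2 + W\right)$ ($u{\left(W \right)} = \left(-2 + W\right) 2 W = 2 W \left(-2 + W\right)$)
$\left(O{\left(u{\left(-5 \right)},-59 \right)} + 3669\right) \left(2120 - 4834\right) = \left(2 \left(-5\right) \left(-2 - 5\right) + 3669\right) \left(2120 - 4834\right) = \left(2 \left(-5\right) \left(-7\right) + 3669\right) \left(-2714\right) = \left(70 + 3669\right) \left(-2714\right) = 3739 \left(-2714\right) = -10147646$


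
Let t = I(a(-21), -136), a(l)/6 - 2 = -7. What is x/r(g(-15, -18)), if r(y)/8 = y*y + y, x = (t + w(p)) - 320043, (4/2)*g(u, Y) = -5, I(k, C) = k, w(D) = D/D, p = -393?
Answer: -160036/15 ≈ -10669.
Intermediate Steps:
w(D) = 1
a(l) = -30 (a(l) = 12 + 6*(-7) = 12 - 42 = -30)
g(u, Y) = -5/2 (g(u, Y) = (1/2)*(-5) = -5/2)
t = -30
x = -320072 (x = (-30 + 1) - 320043 = -29 - 320043 = -320072)
r(y) = 8*y + 8*y**2 (r(y) = 8*(y*y + y) = 8*(y**2 + y) = 8*(y + y**2) = 8*y + 8*y**2)
x/r(g(-15, -18)) = -320072*(-1/(20*(1 - 5/2))) = -320072/(8*(-5/2)*(-3/2)) = -320072/30 = -320072*1/30 = -160036/15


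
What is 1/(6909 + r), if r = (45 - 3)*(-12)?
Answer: 1/6405 ≈ 0.00015613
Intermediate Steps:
r = -504 (r = 42*(-12) = -504)
1/(6909 + r) = 1/(6909 - 504) = 1/6405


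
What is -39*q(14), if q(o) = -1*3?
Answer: 117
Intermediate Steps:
q(o) = -3
-39*q(14) = -39*(-3) = 117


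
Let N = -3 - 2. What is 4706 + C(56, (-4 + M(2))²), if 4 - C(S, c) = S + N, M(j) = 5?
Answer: 4659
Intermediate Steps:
N = -5
C(S, c) = 9 - S (C(S, c) = 4 - (S - 5) = 4 - (-5 + S) = 4 + (5 - S) = 9 - S)
4706 + C(56, (-4 + M(2))²) = 4706 + (9 - 1*56) = 4706 + (9 - 56) = 4706 - 47 = 4659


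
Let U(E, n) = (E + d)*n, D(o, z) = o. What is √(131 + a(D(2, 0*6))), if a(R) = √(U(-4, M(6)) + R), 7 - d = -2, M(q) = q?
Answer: √(131 + 4*√2) ≈ 11.690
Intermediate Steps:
d = 9 (d = 7 - 1*(-2) = 7 + 2 = 9)
U(E, n) = n*(9 + E) (U(E, n) = (E + 9)*n = (9 + E)*n = n*(9 + E))
a(R) = √(30 + R) (a(R) = √(6*(9 - 4) + R) = √(6*5 + R) = √(30 + R))
√(131 + a(D(2, 0*6))) = √(131 + √(30 + 2)) = √(131 + √32) = √(131 + 4*√2)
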